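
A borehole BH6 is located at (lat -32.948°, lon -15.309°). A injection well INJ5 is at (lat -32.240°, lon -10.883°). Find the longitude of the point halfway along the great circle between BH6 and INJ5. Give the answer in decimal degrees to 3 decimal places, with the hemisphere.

13.087°W

Bx = cos φ₂ cos Δλ = 0.843299,  By = cos φ₂ sin Δλ = 0.065273
φₘ = atan2(sin φ₁ + sin φ₂, √((cos φ₁ + Bx)² + By²)) = -32.61340°
λₘ = λ₁ + atan2(By, cos φ₁ + Bx) = -13.08725°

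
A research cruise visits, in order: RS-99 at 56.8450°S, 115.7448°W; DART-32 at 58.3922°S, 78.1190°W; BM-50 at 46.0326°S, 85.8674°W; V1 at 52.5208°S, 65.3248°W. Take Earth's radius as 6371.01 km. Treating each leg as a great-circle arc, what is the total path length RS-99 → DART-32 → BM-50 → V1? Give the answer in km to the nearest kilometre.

5336 km

RS-99→DART-32: c = 0.348108 rad, d = 2217.80 km
DART-32→BM-50: c = 0.230723 rad, d = 1469.94 km
BM-50→V1: c = 0.258661 rad, d = 1647.93 km
Total = 2217.80 + 1469.94 + 1647.93 = 5335.67 km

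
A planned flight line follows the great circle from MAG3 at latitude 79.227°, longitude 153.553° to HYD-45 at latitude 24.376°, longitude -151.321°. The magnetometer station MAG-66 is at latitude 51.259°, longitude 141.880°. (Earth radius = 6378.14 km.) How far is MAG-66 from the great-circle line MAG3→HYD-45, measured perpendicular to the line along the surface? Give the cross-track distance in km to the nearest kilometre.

3035 km

δ₁₃ = central angle MAG3→MAG-66 = 0.493267 rad  (haversine)
θ₁₃ = bearing MAG3→MAG-66 = 195.510°,  θ₁₂ = bearing MAG3→HYD-45 = 120.174°
dₓₜ = R·arcsin(sin δ₁₃ · sin(θ₁₃ − θ₁₂)) = 6378.14·arcsin(0.47351·sin(75.335°)) = 3034.944 km
|dₓₜ| = 3034.944 km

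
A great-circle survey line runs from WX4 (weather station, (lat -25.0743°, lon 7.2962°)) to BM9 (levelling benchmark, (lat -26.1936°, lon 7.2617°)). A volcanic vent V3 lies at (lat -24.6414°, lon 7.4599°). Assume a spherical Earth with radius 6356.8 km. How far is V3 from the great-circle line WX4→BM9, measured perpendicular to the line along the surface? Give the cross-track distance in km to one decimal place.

δ₁₃ = central angle WX4→V3 = 0.007988 rad  (haversine)
θ₁₃ = bearing WX4→V3 = 18.972°,  θ₁₂ = bearing WX4→BM9 = 181.584°
dₓₜ = R·arcsin(sin δ₁₃ · sin(θ₁₃ − θ₁₂)) = 6356.8·arcsin(0.00799·sin(-162.612°)) = -15.174 km
|dₓₜ| = 15.174 km

15.2 km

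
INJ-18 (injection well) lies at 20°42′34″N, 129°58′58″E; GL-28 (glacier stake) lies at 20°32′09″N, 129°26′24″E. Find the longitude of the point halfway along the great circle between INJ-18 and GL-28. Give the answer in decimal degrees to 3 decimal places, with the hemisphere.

129.711°E

INJ-18: φ = +20.70944°, λ = +129.98278°
GL-28: φ = +20.53583°, λ = +129.44000°
Bx = cos φ₂ cos Δλ = 0.936411,  By = cos φ₂ sin Δλ = -0.008871
φₘ = atan2(sin φ₁ + sin φ₂, √((cos φ₁ + Bx)² + By²)) = 20.62285°
λₘ = λ₁ + atan2(By, cos φ₁ + Bx) = 129.71123°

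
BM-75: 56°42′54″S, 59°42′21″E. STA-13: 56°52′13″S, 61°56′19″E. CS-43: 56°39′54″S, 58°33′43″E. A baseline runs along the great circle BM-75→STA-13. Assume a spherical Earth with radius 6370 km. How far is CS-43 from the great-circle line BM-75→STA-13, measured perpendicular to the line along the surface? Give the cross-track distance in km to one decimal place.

BM-75: φ = -56.71500°, λ = +59.70583°
STA-13: φ = -56.87028°, λ = +61.93861°
CS-43: φ = -56.66500°, λ = +58.56194°
δ₁₃ = central angle BM-75→CS-43 = 0.010998 rad  (haversine)
θ₁₃ = bearing BM-75→CS-43 = 274.073°,  θ₁₂ = bearing BM-75→STA-13 = 98.170°
dₓₜ = R·arcsin(sin δ₁₃ · sin(θ₁₃ − θ₁₂)) = 6370·arcsin(0.01100·sin(175.903°)) = 5.006 km
|dₓₜ| = 5.006 km

5.0 km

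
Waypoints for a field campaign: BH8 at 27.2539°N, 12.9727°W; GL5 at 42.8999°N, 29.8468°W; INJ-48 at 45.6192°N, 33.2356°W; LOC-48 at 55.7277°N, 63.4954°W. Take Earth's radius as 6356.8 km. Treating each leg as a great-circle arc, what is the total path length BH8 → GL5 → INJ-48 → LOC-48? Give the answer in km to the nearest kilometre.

BH8→GL5: c = 0.362797 rad, d = 2306.23 km
GL5→INJ-48: c = 0.063603 rad, d = 404.31 km
INJ-48→LOC-48: c = 0.374166 rad, d = 2378.50 km
Total = 2306.23 + 404.31 + 2378.50 = 5089.03 km

5089 km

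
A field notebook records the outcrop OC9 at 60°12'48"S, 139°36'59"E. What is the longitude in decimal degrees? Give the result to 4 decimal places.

139.6164°E

139° + 36′/60 + 59″/3600 = 139 + 0.60000 + 0.01639 = 139.6164°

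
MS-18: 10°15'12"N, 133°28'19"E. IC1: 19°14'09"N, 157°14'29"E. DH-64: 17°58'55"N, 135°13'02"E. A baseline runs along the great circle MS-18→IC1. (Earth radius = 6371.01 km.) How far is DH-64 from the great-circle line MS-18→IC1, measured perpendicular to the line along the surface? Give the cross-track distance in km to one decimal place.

708.5 km

MS-18: φ = +10.25333°, λ = +133.47194°
IC1: φ = +19.23583°, λ = +157.24139°
DH-64: φ = +17.98194°, λ = +135.21722°
δ₁₃ = central angle MS-18→DH-64 = 0.138081 rad  (haversine)
θ₁₃ = bearing MS-18→DH-64 = 12.149°,  θ₁₂ = bearing MS-18→IC1 = 65.880°
dₓₜ = R·arcsin(sin δ₁₃ · sin(θ₁₃ − θ₁₂)) = 6371.01·arcsin(0.13764·sin(-53.731°)) = -708.473 km
|dₓₜ| = 708.473 km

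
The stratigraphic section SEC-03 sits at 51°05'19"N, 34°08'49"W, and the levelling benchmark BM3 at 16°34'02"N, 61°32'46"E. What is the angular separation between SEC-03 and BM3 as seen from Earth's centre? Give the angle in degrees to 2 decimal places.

80.67°

SEC-03: φ = +51.08861°, λ = -34.14694°
BM3: φ = +16.56722°, λ = +61.54611°
Δφ = -34.5214°,  Δλ = 95.6931°
a = sin²(Δφ/2) + cos φ₁ cos φ₂ sin²(Δλ/2) = 0.418925
c = 2·arcsin(√a) = 1.407927 rad = 80.6682°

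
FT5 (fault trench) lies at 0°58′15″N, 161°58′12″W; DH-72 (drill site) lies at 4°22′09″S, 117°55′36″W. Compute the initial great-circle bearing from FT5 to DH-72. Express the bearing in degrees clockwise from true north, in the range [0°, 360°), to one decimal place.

97.3°

FT5: φ = +0.97083°, λ = -161.97000°
DH-72: φ = -4.36917°, λ = -117.92667°
Δλ = 44.0433°
y = sin Δλ · cos φ₂ = 0.693182
x = cos φ₁ sin φ₂ − sin φ₁ cos φ₂ cos Δλ = -0.088315
θ = atan2(y, x) = 97.2607° → 97.2607° (mod 360°)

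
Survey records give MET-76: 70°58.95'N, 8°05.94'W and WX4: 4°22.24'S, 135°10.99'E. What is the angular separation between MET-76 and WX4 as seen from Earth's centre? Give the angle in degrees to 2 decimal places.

109.42°

MET-76: φ = +70.98250°, λ = -8.09900°
WX4: φ = -4.37067°, λ = +135.18317°
Δφ = -75.3532°,  Δλ = 143.2822°
a = sin²(Δφ/2) + cos φ₁ cos φ₂ sin²(Δλ/2) = 0.666246
c = 2·arcsin(√a) = 1.909742 rad = 109.4202°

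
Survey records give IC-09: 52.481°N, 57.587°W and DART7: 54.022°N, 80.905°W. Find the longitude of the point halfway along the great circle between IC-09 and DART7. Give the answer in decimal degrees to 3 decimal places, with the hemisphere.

Bx = cos φ₂ cos Δλ = 0.539491,  By = cos φ₂ sin Δλ = -0.232542
φₘ = atan2(sin φ₁ + sin φ₂, √((cos φ₁ + Bx)² + By²)) = 53.82223°
λₘ = λ₁ + atan2(By, cos φ₁ + Bx) = -69.03307°

69.033°W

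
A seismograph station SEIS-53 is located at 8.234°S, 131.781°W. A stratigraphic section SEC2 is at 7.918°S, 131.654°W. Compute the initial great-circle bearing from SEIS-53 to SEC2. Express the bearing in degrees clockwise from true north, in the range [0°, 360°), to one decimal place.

Δλ = 0.1270°
y = sin Δλ · cos φ₂ = 0.002195
x = cos φ₁ sin φ₂ − sin φ₁ cos φ₂ cos Δλ = 0.005515
θ = atan2(y, x) = 21.7072° → 21.7072° (mod 360°)

21.7°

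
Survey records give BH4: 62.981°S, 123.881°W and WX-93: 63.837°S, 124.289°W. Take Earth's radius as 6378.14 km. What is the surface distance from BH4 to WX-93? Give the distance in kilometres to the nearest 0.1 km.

Δφ = -0.8560°,  Δλ = -0.4080°
a = sin²(Δφ/2) + cos φ₁ cos φ₂ sin²(Δλ/2) = 0.000058
c = 2·arcsin(√a) = 0.015276 rad = 0.8753°
d = R·c = 6378.14 × 0.015276 = 97.4 km

97.4 km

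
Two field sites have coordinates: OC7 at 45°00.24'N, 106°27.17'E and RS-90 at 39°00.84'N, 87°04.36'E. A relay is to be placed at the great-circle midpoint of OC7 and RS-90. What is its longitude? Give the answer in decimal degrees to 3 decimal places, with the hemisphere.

96.302°E

OC7: φ = +45.00400°, λ = +106.45283°
RS-90: φ = +39.01400°, λ = +87.07267°
Bx = cos φ₂ cos Δλ = 0.732966,  By = cos φ₂ sin Δλ = -0.257833
φₘ = atan2(sin φ₁ + sin φ₂, √((cos φ₁ + Bx)² + By²)) = 42.41780°
λₘ = λ₁ + atan2(By, cos φ₁ + Bx) = 96.30172°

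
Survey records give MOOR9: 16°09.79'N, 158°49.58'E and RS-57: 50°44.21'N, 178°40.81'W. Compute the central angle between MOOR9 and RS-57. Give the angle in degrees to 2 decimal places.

MOOR9: φ = +16.16317°, λ = +158.82633°
RS-57: φ = +50.73683°, λ = -178.68017°
Δφ = 34.5737°,  Δλ = 22.4935°
a = sin²(Δφ/2) + cos φ₁ cos φ₂ sin²(Δλ/2) = 0.111424
c = 2·arcsin(√a) = 0.680668 rad = 38.9994°

39.00°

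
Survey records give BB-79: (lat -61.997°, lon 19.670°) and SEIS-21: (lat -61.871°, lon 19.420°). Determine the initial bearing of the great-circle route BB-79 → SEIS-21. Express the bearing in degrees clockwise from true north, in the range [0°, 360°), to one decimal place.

316.9°

Δλ = -0.2500°
y = sin Δλ · cos φ₂ = -0.002057
x = cos φ₁ sin φ₂ − sin φ₁ cos φ₂ cos Δλ = 0.002195
θ = atan2(y, x) = -43.1408° → 316.8592° (mod 360°)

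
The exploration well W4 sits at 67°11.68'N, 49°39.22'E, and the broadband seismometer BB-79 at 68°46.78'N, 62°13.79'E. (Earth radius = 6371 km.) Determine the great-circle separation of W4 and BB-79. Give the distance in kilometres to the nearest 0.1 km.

W4: φ = +67.19467°, λ = +49.65367°
BB-79: φ = +68.77967°, λ = +62.22983°
Δφ = 1.5850°,  Δλ = 12.5762°
a = sin²(Δφ/2) + cos φ₁ cos φ₂ sin²(Δλ/2) = 0.001874
c = 2·arcsin(√a) = 0.086614 rad = 4.9626°
d = R·c = 6371 × 0.086614 = 551.8 km

551.8 km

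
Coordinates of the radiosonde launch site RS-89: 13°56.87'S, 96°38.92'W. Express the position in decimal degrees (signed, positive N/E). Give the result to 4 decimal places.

-13.9478°, -96.6487°

lat: 13.9478° S → -13.9478°
lon: 96.6487° W → -96.6487°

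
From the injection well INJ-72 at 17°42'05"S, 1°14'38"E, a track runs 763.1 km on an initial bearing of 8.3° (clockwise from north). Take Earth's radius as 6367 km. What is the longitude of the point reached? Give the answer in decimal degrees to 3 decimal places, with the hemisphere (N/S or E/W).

INJ-72: φ = -17.70139°, λ = +1.24389°
δ = d/R = 763.1/6367 = 0.119852 rad
φ₂ = arcsin(sin φ₁ cos δ + cos φ₁ sin δ cos θ)
   = arcsin(-0.30406·0.99283 + 0.95265·0.11957·0.98953) = -10.90396°
λ₂ = λ₁ + atan2(sin θ sin δ cos φ₁, cos δ − sin φ₁ sin φ₂) = 2.25105°

2.251°E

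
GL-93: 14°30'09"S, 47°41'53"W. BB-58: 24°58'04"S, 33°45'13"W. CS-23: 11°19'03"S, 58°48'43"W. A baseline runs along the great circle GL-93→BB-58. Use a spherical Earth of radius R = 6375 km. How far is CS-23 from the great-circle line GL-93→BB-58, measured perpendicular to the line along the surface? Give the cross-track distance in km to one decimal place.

541.4 km

GL-93: φ = -14.50250°, λ = -47.69806°
BB-58: φ = -24.96778°, λ = -33.75361°
CS-23: φ = -11.31750°, λ = -58.81194°
δ₁₃ = central angle GL-93→CS-23 = 0.197032 rad  (haversine)
θ₁₃ = bearing GL-93→CS-23 = 285.088°,  θ₁₂ = bearing GL-93→BB-58 = 130.764°
dₓₜ = R·arcsin(sin δ₁₃ · sin(θ₁₃ − θ₁₂)) = 6375·arcsin(0.19576·sin(154.324°)) = 541.380 km
|dₓₜ| = 541.380 km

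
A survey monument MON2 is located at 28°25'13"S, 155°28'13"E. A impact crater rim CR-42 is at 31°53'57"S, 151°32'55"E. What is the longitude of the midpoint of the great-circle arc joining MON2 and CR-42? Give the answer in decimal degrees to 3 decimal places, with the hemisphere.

MON2: φ = -28.42028°, λ = +155.47028°
CR-42: φ = -31.89917°, λ = +151.54861°
Bx = cos φ₂ cos Δλ = 0.846991,  By = cos φ₂ sin Δλ = -0.058064
φₘ = atan2(sin φ₁ + sin φ₂, √((cos φ₁ + Bx)² + By²)) = -30.17430°
λₘ = λ₁ + atan2(By, cos φ₁ + Bx) = 153.54406°

153.544°E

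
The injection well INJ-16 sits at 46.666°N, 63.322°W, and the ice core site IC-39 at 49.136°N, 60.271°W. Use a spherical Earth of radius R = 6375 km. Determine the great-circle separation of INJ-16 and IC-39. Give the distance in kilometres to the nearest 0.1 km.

356.8 km

Δφ = 2.4700°,  Δλ = 3.0510°
a = sin²(Δφ/2) + cos φ₁ cos φ₂ sin²(Δλ/2) = 0.000783
c = 2·arcsin(√a) = 0.055963 rad = 3.2064°
d = R·c = 6375 × 0.055963 = 356.8 km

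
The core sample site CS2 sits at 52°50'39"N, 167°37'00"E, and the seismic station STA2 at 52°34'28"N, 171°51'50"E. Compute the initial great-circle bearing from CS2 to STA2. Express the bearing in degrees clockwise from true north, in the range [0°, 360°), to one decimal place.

94.3°

CS2: φ = +52.84417°, λ = +167.61667°
STA2: φ = +52.57444°, λ = +171.86389°
Δλ = 4.2472°
y = sin Δλ · cos φ₂ = 0.045009
x = cos φ₁ sin φ₂ − sin φ₁ cos φ₂ cos Δλ = -0.003377
θ = atan2(y, x) = 94.2913° → 94.2913° (mod 360°)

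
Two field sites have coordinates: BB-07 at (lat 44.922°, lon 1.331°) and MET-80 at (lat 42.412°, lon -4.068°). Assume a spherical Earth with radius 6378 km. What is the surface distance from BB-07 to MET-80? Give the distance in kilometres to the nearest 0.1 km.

Δφ = -2.5100°,  Δλ = -5.3990°
a = sin²(Δφ/2) + cos φ₁ cos φ₂ sin²(Δλ/2) = 0.001639
c = 2·arcsin(√a) = 0.080999 rad = 4.6409°
d = R·c = 6378 × 0.080999 = 516.6 km

516.6 km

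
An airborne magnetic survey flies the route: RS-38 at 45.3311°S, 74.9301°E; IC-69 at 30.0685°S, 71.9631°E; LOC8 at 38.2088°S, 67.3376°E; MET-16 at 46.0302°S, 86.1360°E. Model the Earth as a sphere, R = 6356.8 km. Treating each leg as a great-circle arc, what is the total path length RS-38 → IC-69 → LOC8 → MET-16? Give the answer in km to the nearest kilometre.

RS-38→IC-69: c = 0.269463 rad, d = 1712.92 km
IC-69→LOC8: c = 0.156944 rad, d = 997.66 km
LOC8→MET-16: c = 0.278033 rad, d = 1767.40 km
Total = 1712.92 + 997.66 + 1767.40 = 4477.99 km

4478 km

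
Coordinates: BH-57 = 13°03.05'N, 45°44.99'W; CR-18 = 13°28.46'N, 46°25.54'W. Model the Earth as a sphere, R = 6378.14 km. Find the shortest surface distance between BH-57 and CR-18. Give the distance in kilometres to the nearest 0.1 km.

87.1 km

BH-57: φ = +13.05083°, λ = -45.74983°
CR-18: φ = +13.47433°, λ = -46.42567°
Δφ = 0.4235°,  Δλ = -0.6758°
a = sin²(Δφ/2) + cos φ₁ cos φ₂ sin²(Δλ/2) = 0.000047
c = 2·arcsin(√a) = 0.013654 rad = 0.7823°
d = R·c = 6378.14 × 0.013654 = 87.1 km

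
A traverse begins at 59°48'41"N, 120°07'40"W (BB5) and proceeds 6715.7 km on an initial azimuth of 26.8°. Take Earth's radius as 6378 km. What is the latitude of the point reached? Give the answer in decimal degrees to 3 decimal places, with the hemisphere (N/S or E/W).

BB5: φ = +59.81139°, λ = -120.12778°
δ = d/R = 6715.7/6378 = 1.052948 rad
φ₂ = arcsin(sin φ₁ cos δ + cos φ₁ sin δ cos θ)
   = arcsin(0.86437·0.49501 + 0.50285·0.86889·0.89259) = 54.87139°
λ₂ = λ₁ + atan2(sin θ sin δ cos φ₁, cos δ − sin φ₁ sin φ₂) = 16.96337°

54.871°N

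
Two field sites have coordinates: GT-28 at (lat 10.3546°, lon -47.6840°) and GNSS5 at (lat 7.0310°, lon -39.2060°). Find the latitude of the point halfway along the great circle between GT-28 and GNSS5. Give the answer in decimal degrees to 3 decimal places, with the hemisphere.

8.716°N

Bx = cos φ₂ cos Δλ = 0.981635,  By = cos φ₂ sin Δλ = 0.146321
φₘ = atan2(sin φ₁ + sin φ₂, √((cos φ₁ + Bx)² + By²)) = 8.71628°
λₘ = λ₁ + atan2(By, cos φ₁ + Bx) = -43.42616°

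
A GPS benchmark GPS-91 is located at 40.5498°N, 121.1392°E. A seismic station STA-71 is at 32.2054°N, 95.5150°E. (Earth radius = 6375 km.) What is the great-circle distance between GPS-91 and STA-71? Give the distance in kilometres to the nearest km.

2465 km

Δφ = -8.3444°,  Δλ = -25.6242°
a = sin²(Δφ/2) + cos φ₁ cos φ₂ sin²(Δλ/2) = 0.036909
c = 2·arcsin(√a) = 0.386641 rad = 22.1529°
d = R·c = 6375 × 0.386641 = 2464.8 km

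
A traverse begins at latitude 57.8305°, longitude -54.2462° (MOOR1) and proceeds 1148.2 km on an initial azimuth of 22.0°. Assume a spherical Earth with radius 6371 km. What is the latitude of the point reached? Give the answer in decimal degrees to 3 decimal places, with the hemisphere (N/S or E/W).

67.110°N

δ = d/R = 1148.2/6371 = 0.180223 rad
φ₂ = arcsin(sin φ₁ cos δ + cos φ₁ sin δ cos θ)
   = arcsin(0.84648·0.98380 + 0.53243·0.17925·0.92718) = 67.11015°
λ₂ = λ₁ + atan2(sin θ sin δ cos φ₁, cos δ − sin φ₁ sin φ₂) = -44.30521°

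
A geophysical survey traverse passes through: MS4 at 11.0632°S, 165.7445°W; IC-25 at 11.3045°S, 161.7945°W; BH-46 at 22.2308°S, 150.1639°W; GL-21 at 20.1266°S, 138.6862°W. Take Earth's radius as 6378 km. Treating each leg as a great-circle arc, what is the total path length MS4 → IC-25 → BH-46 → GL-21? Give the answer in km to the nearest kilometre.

3381 km

MS4→IC-25: c = 0.067762 rad, d = 432.18 km
IC-25→BH-46: c = 0.272004 rad, d = 1734.84 km
BH-46→GL-21: c = 0.190314 rad, d = 1213.82 km
Total = 432.18 + 1734.84 + 1213.82 = 3380.85 km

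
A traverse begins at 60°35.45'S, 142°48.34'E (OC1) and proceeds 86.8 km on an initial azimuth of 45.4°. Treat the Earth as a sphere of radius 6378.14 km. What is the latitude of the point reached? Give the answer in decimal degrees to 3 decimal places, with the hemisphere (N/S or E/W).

OC1: φ = -60.59083°, λ = +142.80567°
δ = d/R = 86.8/6378.14 = 0.013609 rad
φ₂ = arcsin(sin φ₁ cos δ + cos φ₁ sin δ cos θ)
   = arcsin(-0.87114·0.99991 + 0.49104·0.01361·0.70215) = -60.03865°
λ₂ = λ₁ + atan2(sin θ sin δ cos φ₁, cos δ − sin φ₁ sin φ₂) = 143.91739°

60.039°S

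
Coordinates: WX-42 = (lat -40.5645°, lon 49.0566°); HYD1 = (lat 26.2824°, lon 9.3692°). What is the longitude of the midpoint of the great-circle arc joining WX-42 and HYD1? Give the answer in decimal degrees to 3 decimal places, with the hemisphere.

Bx = cos φ₂ cos Δλ = 0.689987,  By = cos φ₂ sin Δλ = -0.572582
φₘ = atan2(sin φ₁ + sin φ₂, √((cos φ₁ + Bx)² + By²)) = -7.58340°
λₘ = λ₁ + atan2(By, cos φ₁ + Bx) = 27.50375°

27.504°E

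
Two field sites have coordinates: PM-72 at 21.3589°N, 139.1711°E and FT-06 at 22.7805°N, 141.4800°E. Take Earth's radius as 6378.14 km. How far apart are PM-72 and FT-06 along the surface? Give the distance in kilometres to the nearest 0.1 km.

Δφ = 1.4216°,  Δλ = 2.3089°
a = sin²(Δφ/2) + cos φ₁ cos φ₂ sin²(Δλ/2) = 0.000502
c = 2·arcsin(√a) = 0.044835 rad = 2.5688°
d = R·c = 6378.14 × 0.044835 = 286.0 km

286.0 km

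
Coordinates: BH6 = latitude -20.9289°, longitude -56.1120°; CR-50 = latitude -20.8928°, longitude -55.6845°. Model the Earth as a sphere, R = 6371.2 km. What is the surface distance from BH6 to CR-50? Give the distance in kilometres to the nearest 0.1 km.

Δφ = 0.0361°,  Δλ = 0.4275°
a = sin²(Δφ/2) + cos φ₁ cos φ₂ sin²(Δλ/2) = 0.000012
c = 2·arcsin(√a) = 0.006998 rad = 0.4010°
d = R·c = 6371.2 × 0.006998 = 44.6 km

44.6 km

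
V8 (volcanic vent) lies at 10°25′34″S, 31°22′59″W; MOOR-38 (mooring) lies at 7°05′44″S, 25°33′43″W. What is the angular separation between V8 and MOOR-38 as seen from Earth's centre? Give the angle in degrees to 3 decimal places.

V8: φ = -10.42611°, λ = -31.38306°
MOOR-38: φ = -7.09556°, λ = -25.56194°
Δφ = 3.3306°,  Δλ = 5.8211°
a = sin²(Δφ/2) + cos φ₁ cos φ₂ sin²(Δλ/2) = 0.003361
c = 2·arcsin(√a) = 0.116010 rad = 6.6469°

6.647°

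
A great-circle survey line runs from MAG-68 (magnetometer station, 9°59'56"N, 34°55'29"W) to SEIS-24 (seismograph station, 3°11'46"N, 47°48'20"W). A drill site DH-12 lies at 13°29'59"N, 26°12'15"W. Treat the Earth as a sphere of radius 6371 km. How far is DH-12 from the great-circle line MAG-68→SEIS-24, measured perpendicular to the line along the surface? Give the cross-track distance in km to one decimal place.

71.2 km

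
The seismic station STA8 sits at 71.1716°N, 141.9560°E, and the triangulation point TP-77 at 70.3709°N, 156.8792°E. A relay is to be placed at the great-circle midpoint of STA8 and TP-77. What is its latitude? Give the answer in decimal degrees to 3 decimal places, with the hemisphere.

70.922°N

Bx = cos φ₂ cos Δλ = 0.324600,  By = cos φ₂ sin Δλ = 0.086510
φₘ = atan2(sin φ₁ + sin φ₂, √((cos φ₁ + Bx)² + By²)) = 70.92220°
λₘ = λ₁ + atan2(By, cos φ₁ + Bx) = 149.56793°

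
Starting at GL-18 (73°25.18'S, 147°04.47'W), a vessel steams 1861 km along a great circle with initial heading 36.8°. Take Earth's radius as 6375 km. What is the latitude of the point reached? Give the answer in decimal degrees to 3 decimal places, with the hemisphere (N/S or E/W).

GL-18: φ = -73.41967°, λ = -147.07450°
δ = d/R = 1861/6375 = 0.291922 rad
φ₂ = arcsin(sin φ₁ cos δ + cos φ₁ sin δ cos θ)
   = arcsin(-0.95842·0.95769 + 0.28536·0.28779·0.80073) = -58.44221°
λ₂ = λ₁ + atan2(sin θ sin δ cos φ₁, cos δ − sin φ₁ sin φ₂) = -127.84207°

58.442°S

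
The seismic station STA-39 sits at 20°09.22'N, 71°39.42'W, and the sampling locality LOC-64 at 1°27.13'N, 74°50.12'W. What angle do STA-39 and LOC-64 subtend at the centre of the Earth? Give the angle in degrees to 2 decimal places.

STA-39: φ = +20.15367°, λ = -71.65700°
LOC-64: φ = +1.45217°, λ = -74.83533°
Δφ = -18.7015°,  Δλ = -3.1783°
a = sin²(Δφ/2) + cos φ₁ cos φ₂ sin²(Δλ/2) = 0.027121
c = 2·arcsin(√a) = 0.330875 rad = 18.9578°

18.96°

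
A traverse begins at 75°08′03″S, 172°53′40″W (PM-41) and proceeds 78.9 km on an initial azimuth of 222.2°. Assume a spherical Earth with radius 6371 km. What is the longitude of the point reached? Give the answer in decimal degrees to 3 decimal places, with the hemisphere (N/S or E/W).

PM-41: φ = -75.13417°, λ = -172.89444°
δ = d/R = 78.9/6371 = 0.012384 rad
φ₂ = arcsin(sin φ₁ cos δ + cos φ₁ sin δ cos θ)
   = arcsin(-0.96653·0.99992 + 0.25656·0.01238·-0.74080) = -75.65208°
λ₂ = λ₁ + atan2(sin θ sin δ cos φ₁, cos δ − sin φ₁ sin φ₂) = -174.81813°

174.818°W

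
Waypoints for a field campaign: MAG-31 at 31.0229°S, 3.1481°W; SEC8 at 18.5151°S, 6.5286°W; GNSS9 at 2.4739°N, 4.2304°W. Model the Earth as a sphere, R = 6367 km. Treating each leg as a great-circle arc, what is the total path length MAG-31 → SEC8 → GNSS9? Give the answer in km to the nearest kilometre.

MAG-31→SEC8: c = 0.224738 rad, d = 1430.91 km
SEC8→GNSS9: c = 0.368449 rad, d = 2345.91 km
Total = 1430.91 + 2345.91 = 3776.82 km

3777 km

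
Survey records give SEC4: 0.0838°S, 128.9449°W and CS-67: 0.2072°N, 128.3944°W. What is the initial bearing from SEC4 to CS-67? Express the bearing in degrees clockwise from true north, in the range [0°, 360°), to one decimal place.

62.1°

Δλ = 0.5505°
y = sin Δλ · cos φ₂ = 0.009608
x = cos φ₁ sin φ₂ − sin φ₁ cos φ₂ cos Δλ = 0.005079
θ = atan2(y, x) = 62.1385° → 62.1385° (mod 360°)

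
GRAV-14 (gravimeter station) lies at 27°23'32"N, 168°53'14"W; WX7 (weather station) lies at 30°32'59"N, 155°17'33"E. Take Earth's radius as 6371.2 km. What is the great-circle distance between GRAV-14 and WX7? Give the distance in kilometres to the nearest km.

3488 km

GRAV-14: φ = +27.39222°, λ = -168.88722°
WX7: φ = +30.54972°, λ = +155.29250°
Δφ = 3.1575°,  Δλ = -35.8203°
a = sin²(Δφ/2) + cos φ₁ cos φ₂ sin²(Δλ/2) = 0.073071
c = 2·arcsin(√a) = 0.547445 rad = 31.3663°
d = R·c = 6371.2 × 0.547445 = 3487.9 km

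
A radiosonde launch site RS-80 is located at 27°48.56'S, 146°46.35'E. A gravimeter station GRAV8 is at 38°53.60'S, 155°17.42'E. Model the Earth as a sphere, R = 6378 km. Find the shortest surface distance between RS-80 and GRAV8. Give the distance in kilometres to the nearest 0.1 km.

RS-80: φ = -27.80933°, λ = +146.77250°
GRAV8: φ = -38.89333°, λ = +155.29033°
Δφ = -11.0840°,  Δλ = 8.5178°
a = sin²(Δφ/2) + cos φ₁ cos φ₂ sin²(Δλ/2) = 0.013124
c = 2·arcsin(√a) = 0.229620 rad = 13.1563°
d = R·c = 6378 × 0.229620 = 1464.5 km

1464.5 km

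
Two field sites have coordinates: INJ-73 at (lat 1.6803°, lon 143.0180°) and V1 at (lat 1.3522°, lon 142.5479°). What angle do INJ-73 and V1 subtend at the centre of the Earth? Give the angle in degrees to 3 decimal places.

0.573°

Δφ = -0.3281°,  Δλ = -0.4701°
a = sin²(Δφ/2) + cos φ₁ cos φ₂ sin²(Δλ/2) = 0.000025
c = 2·arcsin(√a) = 0.010003 rad = 0.5731°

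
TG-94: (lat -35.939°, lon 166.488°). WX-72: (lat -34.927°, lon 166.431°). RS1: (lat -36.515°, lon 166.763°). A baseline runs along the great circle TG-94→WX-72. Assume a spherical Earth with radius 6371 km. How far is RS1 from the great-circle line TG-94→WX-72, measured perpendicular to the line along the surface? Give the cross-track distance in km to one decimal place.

δ₁₃ = central angle TG-94→RS1 = 0.010773 rad  (haversine)
θ₁₃ = bearing TG-94→RS1 = 159.018°,  θ₁₂ = bearing TG-94→WX-72 = 357.356°
dₓₜ = R·arcsin(sin δ₁₃ · sin(θ₁₃ − θ₁₂)) = 6371·arcsin(0.01077·sin(-198.338°)) = 21.594 km
|dₓₜ| = 21.594 km

21.6 km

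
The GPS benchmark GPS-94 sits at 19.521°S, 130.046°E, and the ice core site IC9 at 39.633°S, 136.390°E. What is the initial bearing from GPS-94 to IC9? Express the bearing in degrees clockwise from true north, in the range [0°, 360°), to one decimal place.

Δλ = 6.3440°
y = sin Δλ · cos φ₂ = 0.085099
x = cos φ₁ sin φ₂ − sin φ₁ cos φ₂ cos Δλ = -0.345432
θ = atan2(y, x) = 166.1604° → 166.1604° (mod 360°)

166.2°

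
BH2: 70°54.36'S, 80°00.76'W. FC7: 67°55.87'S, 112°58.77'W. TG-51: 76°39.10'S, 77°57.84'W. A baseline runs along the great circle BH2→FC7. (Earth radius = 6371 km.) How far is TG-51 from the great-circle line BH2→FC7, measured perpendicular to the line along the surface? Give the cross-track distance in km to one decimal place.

640.9 km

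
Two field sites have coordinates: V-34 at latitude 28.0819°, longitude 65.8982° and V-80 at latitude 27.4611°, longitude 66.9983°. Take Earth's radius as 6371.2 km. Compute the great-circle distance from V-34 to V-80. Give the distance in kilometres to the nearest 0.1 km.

128.4 km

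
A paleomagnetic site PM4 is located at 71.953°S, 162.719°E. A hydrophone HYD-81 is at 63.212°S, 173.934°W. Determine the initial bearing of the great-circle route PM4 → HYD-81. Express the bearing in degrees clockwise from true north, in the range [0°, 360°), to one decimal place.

56.8°

Δλ = 23.3470°
y = sin Δλ · cos φ₂ = 0.178608
x = cos φ₁ sin φ₂ − sin φ₁ cos φ₂ cos Δλ = 0.116882
θ = atan2(y, x) = 56.7991° → 56.7991° (mod 360°)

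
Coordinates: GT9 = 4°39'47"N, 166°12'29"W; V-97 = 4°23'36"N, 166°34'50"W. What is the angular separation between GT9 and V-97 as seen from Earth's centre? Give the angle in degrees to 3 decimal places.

0.459°

GT9: φ = +4.66306°, λ = -166.20806°
V-97: φ = +4.39333°, λ = -166.58056°
Δφ = -0.2697°,  Δλ = -0.3725°
a = sin²(Δφ/2) + cos φ₁ cos φ₂ sin²(Δλ/2) = 0.000016
c = 2·arcsin(√a) = 0.008010 rad = 0.4590°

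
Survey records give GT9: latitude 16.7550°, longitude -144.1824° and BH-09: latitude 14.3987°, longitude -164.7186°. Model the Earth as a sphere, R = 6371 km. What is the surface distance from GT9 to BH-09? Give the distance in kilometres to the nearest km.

2214 km

Δφ = -2.3563°,  Δλ = -20.5362°
a = sin²(Δφ/2) + cos φ₁ cos φ₂ sin²(Δλ/2) = 0.029893
c = 2·arcsin(√a) = 0.347537 rad = 19.9124°
d = R·c = 6371 × 0.347537 = 2214.2 km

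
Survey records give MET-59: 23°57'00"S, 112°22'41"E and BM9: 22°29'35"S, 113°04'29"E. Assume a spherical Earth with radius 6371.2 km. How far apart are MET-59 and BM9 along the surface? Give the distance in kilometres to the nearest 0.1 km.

177.0 km

MET-59: φ = -23.95000°, λ = +112.37806°
BM9: φ = -22.49306°, λ = +113.07472°
Δφ = 1.4569°,  Δλ = 0.6967°
a = sin²(Δφ/2) + cos φ₁ cos φ₂ sin²(Δλ/2) = 0.000193
c = 2·arcsin(√a) = 0.027775 rad = 1.5914°
d = R·c = 6371.2 × 0.027775 = 177.0 km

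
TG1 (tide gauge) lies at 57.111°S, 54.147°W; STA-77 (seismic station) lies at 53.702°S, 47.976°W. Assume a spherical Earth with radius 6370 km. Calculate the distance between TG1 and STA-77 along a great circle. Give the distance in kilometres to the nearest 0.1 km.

543.1 km

Δφ = 3.4090°,  Δλ = 6.1710°
a = sin²(Δφ/2) + cos φ₁ cos φ₂ sin²(Δλ/2) = 0.001816
c = 2·arcsin(√a) = 0.085257 rad = 4.8849°
d = R·c = 6370 × 0.085257 = 543.1 km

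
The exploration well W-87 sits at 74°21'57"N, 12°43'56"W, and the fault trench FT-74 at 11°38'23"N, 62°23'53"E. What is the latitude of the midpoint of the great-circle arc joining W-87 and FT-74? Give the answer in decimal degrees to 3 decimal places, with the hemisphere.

W-87: φ = +74.36583°, λ = -12.73222°
FT-74: φ = +11.63972°, λ = +62.39806°
Bx = cos φ₂ cos Δλ = 0.251345,  By = cos φ₂ sin Δλ = 0.946636
φₘ = atan2(sin φ₁ + sin φ₂, √((cos φ₁ + Bx)² + By²)) = 47.15023°
λₘ = λ₁ + atan2(By, cos φ₁ + Bx) = 48.44820°

47.150°N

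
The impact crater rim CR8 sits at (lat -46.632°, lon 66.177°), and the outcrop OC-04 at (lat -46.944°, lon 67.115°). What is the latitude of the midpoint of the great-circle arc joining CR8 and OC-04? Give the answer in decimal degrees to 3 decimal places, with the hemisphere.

46.789°S

Bx = cos φ₂ cos Δλ = 0.682621,  By = cos φ₂ sin Δλ = 0.011176
φₘ = atan2(sin φ₁ + sin φ₂, √((cos φ₁ + Bx)² + By²)) = -46.78896°
λₘ = λ₁ + atan2(By, cos φ₁ + Bx) = 66.64464°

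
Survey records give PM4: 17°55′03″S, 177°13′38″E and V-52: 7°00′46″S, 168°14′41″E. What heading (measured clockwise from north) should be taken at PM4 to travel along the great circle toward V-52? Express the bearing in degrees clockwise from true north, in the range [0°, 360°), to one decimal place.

320.1°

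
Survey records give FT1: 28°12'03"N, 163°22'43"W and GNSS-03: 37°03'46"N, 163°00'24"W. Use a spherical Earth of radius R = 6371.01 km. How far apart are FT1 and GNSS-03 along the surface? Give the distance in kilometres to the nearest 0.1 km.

FT1: φ = +28.20083°, λ = -163.37861°
GNSS-03: φ = +37.06278°, λ = -163.00667°
Δφ = 8.8619°,  Δλ = 0.3719°
a = sin²(Δφ/2) + cos φ₁ cos φ₂ sin²(Δλ/2) = 0.005976
c = 2·arcsin(√a) = 0.154766 rad = 8.8675°
d = R·c = 6371.01 × 0.154766 = 986.0 km

986.0 km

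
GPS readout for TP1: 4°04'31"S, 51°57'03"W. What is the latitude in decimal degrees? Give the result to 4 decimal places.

4° + 4′/60 + 31″/3600 = 4 + 0.06667 + 0.00861 = 4.0753°

4.0753°S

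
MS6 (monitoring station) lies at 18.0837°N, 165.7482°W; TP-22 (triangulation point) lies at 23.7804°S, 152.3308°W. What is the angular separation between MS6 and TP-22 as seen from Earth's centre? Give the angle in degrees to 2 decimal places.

Δφ = -41.8641°,  Δλ = 13.4174°
a = sin²(Δφ/2) + cos φ₁ cos φ₂ sin²(Δλ/2) = 0.139507
c = 2·arcsin(√a) = 0.765572 rad = 43.8640°

43.86°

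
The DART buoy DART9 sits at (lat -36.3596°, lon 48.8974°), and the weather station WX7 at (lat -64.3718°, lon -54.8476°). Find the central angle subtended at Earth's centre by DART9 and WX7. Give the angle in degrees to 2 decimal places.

63.14°

Δφ = -28.0122°,  Δλ = -103.7450°
a = sin²(Δφ/2) + cos φ₁ cos φ₂ sin²(Δλ/2) = 0.274118
c = 2·arcsin(√a) = 1.102054 rad = 63.1430°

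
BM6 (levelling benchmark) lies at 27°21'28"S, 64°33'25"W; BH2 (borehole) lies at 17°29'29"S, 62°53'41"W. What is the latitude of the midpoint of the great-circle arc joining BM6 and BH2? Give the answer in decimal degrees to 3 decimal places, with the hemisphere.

22.427°S

BM6: φ = -27.35778°, λ = -64.55694°
BH2: φ = -17.49139°, λ = -62.89472°
Bx = cos φ₂ cos Δλ = 0.953361,  By = cos φ₂ sin Δλ = 0.027666
φₘ = atan2(sin φ₁ + sin φ₂, √((cos φ₁ + Bx)² + By²)) = -22.42671°
λₘ = λ₁ + atan2(By, cos φ₁ + Bx) = -63.69623°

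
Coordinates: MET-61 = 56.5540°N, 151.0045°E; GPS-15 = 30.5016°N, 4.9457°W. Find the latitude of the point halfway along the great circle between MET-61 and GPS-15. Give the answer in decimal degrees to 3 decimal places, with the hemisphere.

72.509°N

Bx = cos φ₂ cos Δλ = -0.786820,  By = cos φ₂ sin Δλ = -0.351134
φₘ = atan2(sin φ₁ + sin φ₂, √((cos φ₁ + Bx)² + By²)) = 72.50901°
λₘ = λ₁ + atan2(By, cos φ₁ + Bx) = 27.13641°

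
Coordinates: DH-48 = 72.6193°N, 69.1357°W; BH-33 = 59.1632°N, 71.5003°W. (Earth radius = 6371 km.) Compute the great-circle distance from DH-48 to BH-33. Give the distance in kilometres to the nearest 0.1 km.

Δφ = -13.4561°,  Δλ = -2.3646°
a = sin²(Δφ/2) + cos φ₁ cos φ₂ sin²(Δλ/2) = 0.013791
c = 2·arcsin(√a) = 0.235413 rad = 13.4882°
d = R·c = 6371 × 0.235413 = 1499.8 km

1499.8 km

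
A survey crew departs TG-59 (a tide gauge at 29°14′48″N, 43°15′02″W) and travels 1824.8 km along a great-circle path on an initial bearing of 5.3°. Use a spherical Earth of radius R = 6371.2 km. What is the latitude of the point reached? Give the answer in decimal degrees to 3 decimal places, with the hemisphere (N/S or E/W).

45.571°N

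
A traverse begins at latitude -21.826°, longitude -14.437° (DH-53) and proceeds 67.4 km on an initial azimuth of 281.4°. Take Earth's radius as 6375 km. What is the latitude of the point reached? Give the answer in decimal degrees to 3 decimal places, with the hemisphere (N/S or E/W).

21.705°S

δ = d/R = 67.4/6375 = 0.010573 rad
φ₂ = arcsin(sin φ₁ cos δ + cos φ₁ sin δ cos θ)
   = arcsin(-0.37179·0.99994 + 0.92832·0.01057·0.19766) = -21.70504°
λ₂ = λ₁ + atan2(sin θ sin δ cos φ₁, cos δ − sin φ₁ sin φ₂) = -15.07613°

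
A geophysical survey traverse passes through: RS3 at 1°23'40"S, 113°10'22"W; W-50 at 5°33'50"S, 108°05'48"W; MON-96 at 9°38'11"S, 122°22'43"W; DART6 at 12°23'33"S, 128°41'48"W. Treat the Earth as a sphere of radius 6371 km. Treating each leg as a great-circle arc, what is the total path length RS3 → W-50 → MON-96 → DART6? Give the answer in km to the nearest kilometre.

3122 km

RS3: φ = -1.39444°, λ = -113.17278°
W-50: φ = -5.56389°, λ = -108.09667°
MON-96: φ = -9.63639°, λ = -122.37861°
DART6: φ = -12.39250°, λ = -128.69667°
RS3→W-50: c = 0.114508 rad, d = 729.53 km
W-50→MON-96: c = 0.257034 rad, d = 1637.57 km
MON-96→DART6: c = 0.118435 rad, d = 754.55 km
Total = 729.53 + 1637.57 + 754.55 = 3121.65 km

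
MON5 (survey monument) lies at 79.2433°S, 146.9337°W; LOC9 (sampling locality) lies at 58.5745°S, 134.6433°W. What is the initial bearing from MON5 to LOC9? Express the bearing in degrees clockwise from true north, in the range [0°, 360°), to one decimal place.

Δλ = 12.2904°
y = sin Δλ · cos φ₂ = 0.110986
x = cos φ₁ sin φ₂ − sin φ₁ cos φ₂ cos Δλ = 0.341226
θ = atan2(y, x) = 18.0175° → 18.0175° (mod 360°)

18.0°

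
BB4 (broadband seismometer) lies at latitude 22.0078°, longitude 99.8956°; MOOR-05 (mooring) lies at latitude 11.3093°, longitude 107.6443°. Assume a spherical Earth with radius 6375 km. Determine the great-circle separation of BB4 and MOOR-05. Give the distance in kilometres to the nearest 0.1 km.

1448.0 km

Δφ = -10.6985°,  Δλ = 7.7487°
a = sin²(Δφ/2) + cos φ₁ cos φ₂ sin²(Δλ/2) = 0.012842
c = 2·arcsin(√a) = 0.227131 rad = 13.0137°
d = R·c = 6375 × 0.227131 = 1448.0 km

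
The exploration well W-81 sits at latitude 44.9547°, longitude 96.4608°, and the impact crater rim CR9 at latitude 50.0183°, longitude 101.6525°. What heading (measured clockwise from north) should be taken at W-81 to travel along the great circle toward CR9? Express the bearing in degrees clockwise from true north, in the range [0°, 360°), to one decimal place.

Δλ = 5.1917°
y = sin Δλ · cos φ₂ = 0.058143
x = cos φ₁ sin φ₂ − sin φ₁ cos φ₂ cos Δλ = 0.090124
θ = atan2(y, x) = 32.8277° → 32.8277° (mod 360°)

32.8°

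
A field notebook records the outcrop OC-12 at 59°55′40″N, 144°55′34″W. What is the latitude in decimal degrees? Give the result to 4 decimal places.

59.9278°N

59° + 55′/60 + 40″/3600 = 59 + 0.91667 + 0.01111 = 59.9278°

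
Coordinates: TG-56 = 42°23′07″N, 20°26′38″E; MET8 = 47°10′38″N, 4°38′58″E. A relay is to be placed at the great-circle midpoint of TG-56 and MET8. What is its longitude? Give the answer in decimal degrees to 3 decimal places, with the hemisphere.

TG-56: φ = +42.38528°, λ = +20.44389°
MET8: φ = +47.17722°, λ = +4.64944°
Bx = cos φ₂ cos Δλ = 0.654069,  By = cos φ₂ sin Δλ = -0.185014
φₘ = atan2(sin φ₁ + sin φ₂, √((cos φ₁ + Bx)² + By²)) = 45.05376°
λₘ = λ₁ + atan2(By, cos φ₁ + Bx) = 12.87668°

12.877°E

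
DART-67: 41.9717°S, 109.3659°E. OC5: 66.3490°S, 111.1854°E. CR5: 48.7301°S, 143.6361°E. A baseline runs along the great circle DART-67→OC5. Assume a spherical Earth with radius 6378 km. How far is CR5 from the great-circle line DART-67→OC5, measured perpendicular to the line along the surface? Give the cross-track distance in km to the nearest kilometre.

δ₁₃ = central angle DART-67→CR5 = 0.432518 rad  (haversine)
θ₁₃ = bearing DART-67→CR5 = 117.611°,  θ₁₂ = bearing DART-67→OC5 = 178.233°
dₓₜ = R·arcsin(sin δ₁₃ · sin(θ₁₃ − θ₁₂)) = 6378·arcsin(0.41916·sin(-60.622°)) = -2384.779 km
|dₓₜ| = 2384.779 km

2385 km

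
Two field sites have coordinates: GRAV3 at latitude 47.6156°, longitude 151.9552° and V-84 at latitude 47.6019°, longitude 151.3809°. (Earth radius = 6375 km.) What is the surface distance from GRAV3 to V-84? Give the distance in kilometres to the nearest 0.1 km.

43.1 km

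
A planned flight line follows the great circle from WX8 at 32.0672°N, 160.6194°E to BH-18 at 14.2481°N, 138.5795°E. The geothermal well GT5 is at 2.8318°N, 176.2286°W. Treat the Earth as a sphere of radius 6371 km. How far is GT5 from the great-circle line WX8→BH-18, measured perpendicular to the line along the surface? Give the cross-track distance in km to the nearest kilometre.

δ₁₃ = central angle WX8→GT5 = 0.636037 rad  (haversine)
θ₁₃ = bearing WX8→GT5 = 138.617°,  θ₁₂ = bearing WX8→BH-18 = 233.574°
dₓₜ = R·arcsin(sin δ₁₃ · sin(θ₁₃ − θ₁₂)) = 6371·arcsin(0.59401·sin(-94.956°)) = -4034.617 km
|dₓₜ| = 4034.617 km

4035 km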